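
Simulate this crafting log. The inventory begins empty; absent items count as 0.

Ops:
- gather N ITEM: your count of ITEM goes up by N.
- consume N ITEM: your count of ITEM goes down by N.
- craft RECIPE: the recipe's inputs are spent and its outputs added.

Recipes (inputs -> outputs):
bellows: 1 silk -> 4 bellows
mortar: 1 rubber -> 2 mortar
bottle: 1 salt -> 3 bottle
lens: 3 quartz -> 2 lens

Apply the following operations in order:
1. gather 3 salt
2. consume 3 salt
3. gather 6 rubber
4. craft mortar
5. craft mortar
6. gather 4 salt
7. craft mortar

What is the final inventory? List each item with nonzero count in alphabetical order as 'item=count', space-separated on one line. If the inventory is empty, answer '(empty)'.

After 1 (gather 3 salt): salt=3
After 2 (consume 3 salt): (empty)
After 3 (gather 6 rubber): rubber=6
After 4 (craft mortar): mortar=2 rubber=5
After 5 (craft mortar): mortar=4 rubber=4
After 6 (gather 4 salt): mortar=4 rubber=4 salt=4
After 7 (craft mortar): mortar=6 rubber=3 salt=4

Answer: mortar=6 rubber=3 salt=4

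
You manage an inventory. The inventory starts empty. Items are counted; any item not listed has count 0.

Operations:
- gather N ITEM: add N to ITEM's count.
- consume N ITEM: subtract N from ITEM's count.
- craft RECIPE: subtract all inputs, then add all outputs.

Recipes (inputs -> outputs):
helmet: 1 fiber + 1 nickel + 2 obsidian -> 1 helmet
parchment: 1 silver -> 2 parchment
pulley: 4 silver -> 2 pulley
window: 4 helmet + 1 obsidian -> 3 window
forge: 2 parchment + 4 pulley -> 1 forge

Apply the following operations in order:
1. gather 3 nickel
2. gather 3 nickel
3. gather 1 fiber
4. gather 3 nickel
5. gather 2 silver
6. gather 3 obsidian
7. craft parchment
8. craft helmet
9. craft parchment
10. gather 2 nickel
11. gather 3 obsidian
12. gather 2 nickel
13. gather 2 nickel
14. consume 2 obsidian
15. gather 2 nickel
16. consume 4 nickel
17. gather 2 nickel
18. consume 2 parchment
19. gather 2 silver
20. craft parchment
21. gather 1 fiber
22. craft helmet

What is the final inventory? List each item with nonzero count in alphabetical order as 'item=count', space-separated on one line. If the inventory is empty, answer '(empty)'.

Answer: helmet=2 nickel=13 parchment=4 silver=1

Derivation:
After 1 (gather 3 nickel): nickel=3
After 2 (gather 3 nickel): nickel=6
After 3 (gather 1 fiber): fiber=1 nickel=6
After 4 (gather 3 nickel): fiber=1 nickel=9
After 5 (gather 2 silver): fiber=1 nickel=9 silver=2
After 6 (gather 3 obsidian): fiber=1 nickel=9 obsidian=3 silver=2
After 7 (craft parchment): fiber=1 nickel=9 obsidian=3 parchment=2 silver=1
After 8 (craft helmet): helmet=1 nickel=8 obsidian=1 parchment=2 silver=1
After 9 (craft parchment): helmet=1 nickel=8 obsidian=1 parchment=4
After 10 (gather 2 nickel): helmet=1 nickel=10 obsidian=1 parchment=4
After 11 (gather 3 obsidian): helmet=1 nickel=10 obsidian=4 parchment=4
After 12 (gather 2 nickel): helmet=1 nickel=12 obsidian=4 parchment=4
After 13 (gather 2 nickel): helmet=1 nickel=14 obsidian=4 parchment=4
After 14 (consume 2 obsidian): helmet=1 nickel=14 obsidian=2 parchment=4
After 15 (gather 2 nickel): helmet=1 nickel=16 obsidian=2 parchment=4
After 16 (consume 4 nickel): helmet=1 nickel=12 obsidian=2 parchment=4
After 17 (gather 2 nickel): helmet=1 nickel=14 obsidian=2 parchment=4
After 18 (consume 2 parchment): helmet=1 nickel=14 obsidian=2 parchment=2
After 19 (gather 2 silver): helmet=1 nickel=14 obsidian=2 parchment=2 silver=2
After 20 (craft parchment): helmet=1 nickel=14 obsidian=2 parchment=4 silver=1
After 21 (gather 1 fiber): fiber=1 helmet=1 nickel=14 obsidian=2 parchment=4 silver=1
After 22 (craft helmet): helmet=2 nickel=13 parchment=4 silver=1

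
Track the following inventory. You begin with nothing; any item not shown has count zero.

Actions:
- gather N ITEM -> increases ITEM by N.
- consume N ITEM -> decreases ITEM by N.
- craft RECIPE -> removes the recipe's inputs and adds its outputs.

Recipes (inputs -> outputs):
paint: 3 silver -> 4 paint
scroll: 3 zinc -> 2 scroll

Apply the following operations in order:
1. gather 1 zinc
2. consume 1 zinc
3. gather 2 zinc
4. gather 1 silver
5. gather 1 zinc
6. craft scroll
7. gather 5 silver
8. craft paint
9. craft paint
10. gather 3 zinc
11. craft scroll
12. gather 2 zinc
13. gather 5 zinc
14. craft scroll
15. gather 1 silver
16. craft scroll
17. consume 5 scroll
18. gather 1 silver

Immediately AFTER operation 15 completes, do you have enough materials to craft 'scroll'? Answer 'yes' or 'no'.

Answer: yes

Derivation:
After 1 (gather 1 zinc): zinc=1
After 2 (consume 1 zinc): (empty)
After 3 (gather 2 zinc): zinc=2
After 4 (gather 1 silver): silver=1 zinc=2
After 5 (gather 1 zinc): silver=1 zinc=3
After 6 (craft scroll): scroll=2 silver=1
After 7 (gather 5 silver): scroll=2 silver=6
After 8 (craft paint): paint=4 scroll=2 silver=3
After 9 (craft paint): paint=8 scroll=2
After 10 (gather 3 zinc): paint=8 scroll=2 zinc=3
After 11 (craft scroll): paint=8 scroll=4
After 12 (gather 2 zinc): paint=8 scroll=4 zinc=2
After 13 (gather 5 zinc): paint=8 scroll=4 zinc=7
After 14 (craft scroll): paint=8 scroll=6 zinc=4
After 15 (gather 1 silver): paint=8 scroll=6 silver=1 zinc=4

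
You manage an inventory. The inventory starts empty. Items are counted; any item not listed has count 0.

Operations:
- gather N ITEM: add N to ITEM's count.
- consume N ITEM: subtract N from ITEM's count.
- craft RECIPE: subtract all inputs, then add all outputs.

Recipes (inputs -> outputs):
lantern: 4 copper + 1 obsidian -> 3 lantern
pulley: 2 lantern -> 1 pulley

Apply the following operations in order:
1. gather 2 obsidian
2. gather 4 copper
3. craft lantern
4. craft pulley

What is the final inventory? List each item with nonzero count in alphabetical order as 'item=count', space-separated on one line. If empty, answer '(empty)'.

After 1 (gather 2 obsidian): obsidian=2
After 2 (gather 4 copper): copper=4 obsidian=2
After 3 (craft lantern): lantern=3 obsidian=1
After 4 (craft pulley): lantern=1 obsidian=1 pulley=1

Answer: lantern=1 obsidian=1 pulley=1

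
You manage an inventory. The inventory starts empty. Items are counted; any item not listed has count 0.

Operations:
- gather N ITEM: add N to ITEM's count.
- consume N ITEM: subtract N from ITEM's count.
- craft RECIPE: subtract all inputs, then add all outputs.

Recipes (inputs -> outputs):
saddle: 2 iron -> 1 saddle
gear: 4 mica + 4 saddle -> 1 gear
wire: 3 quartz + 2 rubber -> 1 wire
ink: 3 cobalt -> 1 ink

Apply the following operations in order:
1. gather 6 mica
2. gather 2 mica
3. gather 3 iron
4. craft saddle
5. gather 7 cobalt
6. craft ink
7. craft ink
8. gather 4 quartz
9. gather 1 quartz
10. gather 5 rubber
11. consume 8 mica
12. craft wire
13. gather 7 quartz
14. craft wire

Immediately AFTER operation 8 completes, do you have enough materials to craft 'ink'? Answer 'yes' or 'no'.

After 1 (gather 6 mica): mica=6
After 2 (gather 2 mica): mica=8
After 3 (gather 3 iron): iron=3 mica=8
After 4 (craft saddle): iron=1 mica=8 saddle=1
After 5 (gather 7 cobalt): cobalt=7 iron=1 mica=8 saddle=1
After 6 (craft ink): cobalt=4 ink=1 iron=1 mica=8 saddle=1
After 7 (craft ink): cobalt=1 ink=2 iron=1 mica=8 saddle=1
After 8 (gather 4 quartz): cobalt=1 ink=2 iron=1 mica=8 quartz=4 saddle=1

Answer: no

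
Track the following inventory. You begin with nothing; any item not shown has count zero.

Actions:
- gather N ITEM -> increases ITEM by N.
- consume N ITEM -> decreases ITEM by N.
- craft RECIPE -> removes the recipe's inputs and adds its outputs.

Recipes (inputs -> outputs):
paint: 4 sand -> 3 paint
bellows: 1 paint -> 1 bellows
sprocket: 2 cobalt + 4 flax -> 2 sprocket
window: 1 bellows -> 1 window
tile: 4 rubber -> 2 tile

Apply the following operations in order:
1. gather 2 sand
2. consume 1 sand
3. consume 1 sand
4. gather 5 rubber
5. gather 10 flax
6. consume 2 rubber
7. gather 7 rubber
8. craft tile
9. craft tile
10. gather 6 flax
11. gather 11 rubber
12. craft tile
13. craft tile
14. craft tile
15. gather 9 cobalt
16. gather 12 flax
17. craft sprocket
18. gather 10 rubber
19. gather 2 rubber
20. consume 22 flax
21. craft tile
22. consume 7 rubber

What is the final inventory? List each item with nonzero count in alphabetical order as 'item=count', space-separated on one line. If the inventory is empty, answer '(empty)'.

After 1 (gather 2 sand): sand=2
After 2 (consume 1 sand): sand=1
After 3 (consume 1 sand): (empty)
After 4 (gather 5 rubber): rubber=5
After 5 (gather 10 flax): flax=10 rubber=5
After 6 (consume 2 rubber): flax=10 rubber=3
After 7 (gather 7 rubber): flax=10 rubber=10
After 8 (craft tile): flax=10 rubber=6 tile=2
After 9 (craft tile): flax=10 rubber=2 tile=4
After 10 (gather 6 flax): flax=16 rubber=2 tile=4
After 11 (gather 11 rubber): flax=16 rubber=13 tile=4
After 12 (craft tile): flax=16 rubber=9 tile=6
After 13 (craft tile): flax=16 rubber=5 tile=8
After 14 (craft tile): flax=16 rubber=1 tile=10
After 15 (gather 9 cobalt): cobalt=9 flax=16 rubber=1 tile=10
After 16 (gather 12 flax): cobalt=9 flax=28 rubber=1 tile=10
After 17 (craft sprocket): cobalt=7 flax=24 rubber=1 sprocket=2 tile=10
After 18 (gather 10 rubber): cobalt=7 flax=24 rubber=11 sprocket=2 tile=10
After 19 (gather 2 rubber): cobalt=7 flax=24 rubber=13 sprocket=2 tile=10
After 20 (consume 22 flax): cobalt=7 flax=2 rubber=13 sprocket=2 tile=10
After 21 (craft tile): cobalt=7 flax=2 rubber=9 sprocket=2 tile=12
After 22 (consume 7 rubber): cobalt=7 flax=2 rubber=2 sprocket=2 tile=12

Answer: cobalt=7 flax=2 rubber=2 sprocket=2 tile=12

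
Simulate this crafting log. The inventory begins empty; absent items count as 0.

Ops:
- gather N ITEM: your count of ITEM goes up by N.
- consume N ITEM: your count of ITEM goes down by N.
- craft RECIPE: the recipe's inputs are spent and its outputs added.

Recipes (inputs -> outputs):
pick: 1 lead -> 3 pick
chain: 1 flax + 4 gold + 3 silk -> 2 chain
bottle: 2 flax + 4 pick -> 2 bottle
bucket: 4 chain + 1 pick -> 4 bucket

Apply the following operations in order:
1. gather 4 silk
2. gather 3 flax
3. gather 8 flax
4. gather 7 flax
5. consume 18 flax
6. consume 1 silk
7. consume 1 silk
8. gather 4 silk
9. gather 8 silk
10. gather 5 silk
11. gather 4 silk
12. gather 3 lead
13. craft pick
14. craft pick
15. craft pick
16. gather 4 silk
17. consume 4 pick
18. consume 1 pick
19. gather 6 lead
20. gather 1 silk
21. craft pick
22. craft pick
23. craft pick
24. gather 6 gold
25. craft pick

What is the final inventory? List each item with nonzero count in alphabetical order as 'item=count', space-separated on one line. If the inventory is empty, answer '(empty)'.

Answer: gold=6 lead=2 pick=16 silk=28

Derivation:
After 1 (gather 4 silk): silk=4
After 2 (gather 3 flax): flax=3 silk=4
After 3 (gather 8 flax): flax=11 silk=4
After 4 (gather 7 flax): flax=18 silk=4
After 5 (consume 18 flax): silk=4
After 6 (consume 1 silk): silk=3
After 7 (consume 1 silk): silk=2
After 8 (gather 4 silk): silk=6
After 9 (gather 8 silk): silk=14
After 10 (gather 5 silk): silk=19
After 11 (gather 4 silk): silk=23
After 12 (gather 3 lead): lead=3 silk=23
After 13 (craft pick): lead=2 pick=3 silk=23
After 14 (craft pick): lead=1 pick=6 silk=23
After 15 (craft pick): pick=9 silk=23
After 16 (gather 4 silk): pick=9 silk=27
After 17 (consume 4 pick): pick=5 silk=27
After 18 (consume 1 pick): pick=4 silk=27
After 19 (gather 6 lead): lead=6 pick=4 silk=27
After 20 (gather 1 silk): lead=6 pick=4 silk=28
After 21 (craft pick): lead=5 pick=7 silk=28
After 22 (craft pick): lead=4 pick=10 silk=28
After 23 (craft pick): lead=3 pick=13 silk=28
After 24 (gather 6 gold): gold=6 lead=3 pick=13 silk=28
After 25 (craft pick): gold=6 lead=2 pick=16 silk=28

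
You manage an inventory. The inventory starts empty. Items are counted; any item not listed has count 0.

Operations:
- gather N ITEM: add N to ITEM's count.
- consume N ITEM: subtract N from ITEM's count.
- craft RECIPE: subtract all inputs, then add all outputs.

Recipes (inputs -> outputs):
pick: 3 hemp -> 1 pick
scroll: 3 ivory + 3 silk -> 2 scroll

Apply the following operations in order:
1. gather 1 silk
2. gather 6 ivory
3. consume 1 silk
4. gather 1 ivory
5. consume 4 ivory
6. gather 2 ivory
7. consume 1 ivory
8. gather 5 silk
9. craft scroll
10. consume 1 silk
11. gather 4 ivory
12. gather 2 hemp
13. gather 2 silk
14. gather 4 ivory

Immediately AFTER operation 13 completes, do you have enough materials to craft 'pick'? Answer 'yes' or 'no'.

Answer: no

Derivation:
After 1 (gather 1 silk): silk=1
After 2 (gather 6 ivory): ivory=6 silk=1
After 3 (consume 1 silk): ivory=6
After 4 (gather 1 ivory): ivory=7
After 5 (consume 4 ivory): ivory=3
After 6 (gather 2 ivory): ivory=5
After 7 (consume 1 ivory): ivory=4
After 8 (gather 5 silk): ivory=4 silk=5
After 9 (craft scroll): ivory=1 scroll=2 silk=2
After 10 (consume 1 silk): ivory=1 scroll=2 silk=1
After 11 (gather 4 ivory): ivory=5 scroll=2 silk=1
After 12 (gather 2 hemp): hemp=2 ivory=5 scroll=2 silk=1
After 13 (gather 2 silk): hemp=2 ivory=5 scroll=2 silk=3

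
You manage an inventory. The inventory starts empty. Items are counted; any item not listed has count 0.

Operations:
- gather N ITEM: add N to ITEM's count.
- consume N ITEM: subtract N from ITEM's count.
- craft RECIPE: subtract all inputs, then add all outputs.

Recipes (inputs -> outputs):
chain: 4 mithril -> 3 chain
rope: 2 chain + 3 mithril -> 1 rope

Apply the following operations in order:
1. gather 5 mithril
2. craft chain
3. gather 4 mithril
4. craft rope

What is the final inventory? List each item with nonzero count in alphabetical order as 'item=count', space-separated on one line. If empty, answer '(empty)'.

Answer: chain=1 mithril=2 rope=1

Derivation:
After 1 (gather 5 mithril): mithril=5
After 2 (craft chain): chain=3 mithril=1
After 3 (gather 4 mithril): chain=3 mithril=5
After 4 (craft rope): chain=1 mithril=2 rope=1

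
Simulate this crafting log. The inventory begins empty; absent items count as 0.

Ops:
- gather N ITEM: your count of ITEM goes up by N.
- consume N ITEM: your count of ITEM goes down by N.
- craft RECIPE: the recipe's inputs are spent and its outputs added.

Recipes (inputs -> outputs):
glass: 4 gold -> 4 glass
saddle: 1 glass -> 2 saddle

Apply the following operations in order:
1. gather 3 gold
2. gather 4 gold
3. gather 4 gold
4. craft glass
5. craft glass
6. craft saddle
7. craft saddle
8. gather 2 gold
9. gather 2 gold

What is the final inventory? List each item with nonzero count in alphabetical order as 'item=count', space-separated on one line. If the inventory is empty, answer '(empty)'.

After 1 (gather 3 gold): gold=3
After 2 (gather 4 gold): gold=7
After 3 (gather 4 gold): gold=11
After 4 (craft glass): glass=4 gold=7
After 5 (craft glass): glass=8 gold=3
After 6 (craft saddle): glass=7 gold=3 saddle=2
After 7 (craft saddle): glass=6 gold=3 saddle=4
After 8 (gather 2 gold): glass=6 gold=5 saddle=4
After 9 (gather 2 gold): glass=6 gold=7 saddle=4

Answer: glass=6 gold=7 saddle=4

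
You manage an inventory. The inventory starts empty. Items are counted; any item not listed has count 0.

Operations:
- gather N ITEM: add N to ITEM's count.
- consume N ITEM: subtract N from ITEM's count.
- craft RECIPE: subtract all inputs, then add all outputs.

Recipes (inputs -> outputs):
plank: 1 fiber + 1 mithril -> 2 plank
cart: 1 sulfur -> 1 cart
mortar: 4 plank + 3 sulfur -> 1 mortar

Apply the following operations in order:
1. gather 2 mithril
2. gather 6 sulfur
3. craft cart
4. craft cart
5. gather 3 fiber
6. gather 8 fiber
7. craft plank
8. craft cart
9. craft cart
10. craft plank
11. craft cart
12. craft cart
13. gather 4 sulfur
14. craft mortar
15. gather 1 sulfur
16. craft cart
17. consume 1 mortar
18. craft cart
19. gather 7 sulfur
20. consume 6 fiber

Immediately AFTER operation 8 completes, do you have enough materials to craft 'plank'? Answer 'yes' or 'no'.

After 1 (gather 2 mithril): mithril=2
After 2 (gather 6 sulfur): mithril=2 sulfur=6
After 3 (craft cart): cart=1 mithril=2 sulfur=5
After 4 (craft cart): cart=2 mithril=2 sulfur=4
After 5 (gather 3 fiber): cart=2 fiber=3 mithril=2 sulfur=4
After 6 (gather 8 fiber): cart=2 fiber=11 mithril=2 sulfur=4
After 7 (craft plank): cart=2 fiber=10 mithril=1 plank=2 sulfur=4
After 8 (craft cart): cart=3 fiber=10 mithril=1 plank=2 sulfur=3

Answer: yes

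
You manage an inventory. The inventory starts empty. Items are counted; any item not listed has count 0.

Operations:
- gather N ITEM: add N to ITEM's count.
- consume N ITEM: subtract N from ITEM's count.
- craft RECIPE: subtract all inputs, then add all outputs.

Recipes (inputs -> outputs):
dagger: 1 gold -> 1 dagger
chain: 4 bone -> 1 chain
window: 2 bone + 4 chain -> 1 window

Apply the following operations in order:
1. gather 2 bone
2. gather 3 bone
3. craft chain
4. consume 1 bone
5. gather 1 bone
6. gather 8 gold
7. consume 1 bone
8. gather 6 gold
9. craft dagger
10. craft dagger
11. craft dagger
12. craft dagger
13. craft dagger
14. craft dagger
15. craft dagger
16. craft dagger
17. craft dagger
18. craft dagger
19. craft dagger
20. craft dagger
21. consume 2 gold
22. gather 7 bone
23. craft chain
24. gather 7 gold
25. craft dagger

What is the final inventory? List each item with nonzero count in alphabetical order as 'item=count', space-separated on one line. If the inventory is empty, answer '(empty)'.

Answer: bone=3 chain=2 dagger=13 gold=6

Derivation:
After 1 (gather 2 bone): bone=2
After 2 (gather 3 bone): bone=5
After 3 (craft chain): bone=1 chain=1
After 4 (consume 1 bone): chain=1
After 5 (gather 1 bone): bone=1 chain=1
After 6 (gather 8 gold): bone=1 chain=1 gold=8
After 7 (consume 1 bone): chain=1 gold=8
After 8 (gather 6 gold): chain=1 gold=14
After 9 (craft dagger): chain=1 dagger=1 gold=13
After 10 (craft dagger): chain=1 dagger=2 gold=12
After 11 (craft dagger): chain=1 dagger=3 gold=11
After 12 (craft dagger): chain=1 dagger=4 gold=10
After 13 (craft dagger): chain=1 dagger=5 gold=9
After 14 (craft dagger): chain=1 dagger=6 gold=8
After 15 (craft dagger): chain=1 dagger=7 gold=7
After 16 (craft dagger): chain=1 dagger=8 gold=6
After 17 (craft dagger): chain=1 dagger=9 gold=5
After 18 (craft dagger): chain=1 dagger=10 gold=4
After 19 (craft dagger): chain=1 dagger=11 gold=3
After 20 (craft dagger): chain=1 dagger=12 gold=2
After 21 (consume 2 gold): chain=1 dagger=12
After 22 (gather 7 bone): bone=7 chain=1 dagger=12
After 23 (craft chain): bone=3 chain=2 dagger=12
After 24 (gather 7 gold): bone=3 chain=2 dagger=12 gold=7
After 25 (craft dagger): bone=3 chain=2 dagger=13 gold=6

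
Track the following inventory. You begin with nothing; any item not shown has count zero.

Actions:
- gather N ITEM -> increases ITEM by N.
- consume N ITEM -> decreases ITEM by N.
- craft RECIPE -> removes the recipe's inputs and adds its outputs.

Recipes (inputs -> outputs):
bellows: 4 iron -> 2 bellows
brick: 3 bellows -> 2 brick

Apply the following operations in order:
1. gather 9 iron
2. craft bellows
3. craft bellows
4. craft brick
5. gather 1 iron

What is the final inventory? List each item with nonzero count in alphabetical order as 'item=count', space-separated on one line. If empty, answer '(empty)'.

Answer: bellows=1 brick=2 iron=2

Derivation:
After 1 (gather 9 iron): iron=9
After 2 (craft bellows): bellows=2 iron=5
After 3 (craft bellows): bellows=4 iron=1
After 4 (craft brick): bellows=1 brick=2 iron=1
After 5 (gather 1 iron): bellows=1 brick=2 iron=2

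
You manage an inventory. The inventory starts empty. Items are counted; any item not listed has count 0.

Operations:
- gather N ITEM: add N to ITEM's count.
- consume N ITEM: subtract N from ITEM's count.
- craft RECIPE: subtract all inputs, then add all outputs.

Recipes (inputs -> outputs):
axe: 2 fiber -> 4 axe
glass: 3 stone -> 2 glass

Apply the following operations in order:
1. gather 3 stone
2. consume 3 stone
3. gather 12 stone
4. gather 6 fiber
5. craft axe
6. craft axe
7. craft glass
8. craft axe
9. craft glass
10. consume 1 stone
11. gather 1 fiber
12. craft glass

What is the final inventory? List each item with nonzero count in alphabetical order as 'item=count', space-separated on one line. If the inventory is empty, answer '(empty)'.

After 1 (gather 3 stone): stone=3
After 2 (consume 3 stone): (empty)
After 3 (gather 12 stone): stone=12
After 4 (gather 6 fiber): fiber=6 stone=12
After 5 (craft axe): axe=4 fiber=4 stone=12
After 6 (craft axe): axe=8 fiber=2 stone=12
After 7 (craft glass): axe=8 fiber=2 glass=2 stone=9
After 8 (craft axe): axe=12 glass=2 stone=9
After 9 (craft glass): axe=12 glass=4 stone=6
After 10 (consume 1 stone): axe=12 glass=4 stone=5
After 11 (gather 1 fiber): axe=12 fiber=1 glass=4 stone=5
After 12 (craft glass): axe=12 fiber=1 glass=6 stone=2

Answer: axe=12 fiber=1 glass=6 stone=2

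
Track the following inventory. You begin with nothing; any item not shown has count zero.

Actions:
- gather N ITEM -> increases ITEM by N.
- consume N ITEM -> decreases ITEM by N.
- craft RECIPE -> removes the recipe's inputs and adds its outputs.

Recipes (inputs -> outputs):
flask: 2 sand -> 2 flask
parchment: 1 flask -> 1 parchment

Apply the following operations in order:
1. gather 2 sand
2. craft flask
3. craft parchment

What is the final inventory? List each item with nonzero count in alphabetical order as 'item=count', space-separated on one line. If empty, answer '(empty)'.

Answer: flask=1 parchment=1

Derivation:
After 1 (gather 2 sand): sand=2
After 2 (craft flask): flask=2
After 3 (craft parchment): flask=1 parchment=1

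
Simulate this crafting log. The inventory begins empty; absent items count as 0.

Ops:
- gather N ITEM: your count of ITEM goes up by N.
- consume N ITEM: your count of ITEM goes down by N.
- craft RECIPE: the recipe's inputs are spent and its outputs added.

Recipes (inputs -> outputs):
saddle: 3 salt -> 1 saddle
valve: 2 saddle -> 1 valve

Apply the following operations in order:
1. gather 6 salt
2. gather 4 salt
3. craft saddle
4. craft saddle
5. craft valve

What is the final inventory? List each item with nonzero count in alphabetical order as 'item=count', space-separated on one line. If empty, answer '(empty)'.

After 1 (gather 6 salt): salt=6
After 2 (gather 4 salt): salt=10
After 3 (craft saddle): saddle=1 salt=7
After 4 (craft saddle): saddle=2 salt=4
After 5 (craft valve): salt=4 valve=1

Answer: salt=4 valve=1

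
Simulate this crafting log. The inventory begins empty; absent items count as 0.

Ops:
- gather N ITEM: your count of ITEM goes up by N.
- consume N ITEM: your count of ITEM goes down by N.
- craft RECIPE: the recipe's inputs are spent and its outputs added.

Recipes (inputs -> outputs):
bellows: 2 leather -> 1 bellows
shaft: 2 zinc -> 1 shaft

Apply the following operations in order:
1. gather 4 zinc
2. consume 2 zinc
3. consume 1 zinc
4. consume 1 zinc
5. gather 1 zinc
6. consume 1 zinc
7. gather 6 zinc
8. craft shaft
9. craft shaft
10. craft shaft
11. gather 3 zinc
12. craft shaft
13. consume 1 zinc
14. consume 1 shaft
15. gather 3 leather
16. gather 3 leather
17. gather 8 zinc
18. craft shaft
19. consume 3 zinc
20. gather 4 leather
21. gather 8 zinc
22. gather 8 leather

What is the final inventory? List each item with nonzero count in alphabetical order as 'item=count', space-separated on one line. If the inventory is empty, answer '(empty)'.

After 1 (gather 4 zinc): zinc=4
After 2 (consume 2 zinc): zinc=2
After 3 (consume 1 zinc): zinc=1
After 4 (consume 1 zinc): (empty)
After 5 (gather 1 zinc): zinc=1
After 6 (consume 1 zinc): (empty)
After 7 (gather 6 zinc): zinc=6
After 8 (craft shaft): shaft=1 zinc=4
After 9 (craft shaft): shaft=2 zinc=2
After 10 (craft shaft): shaft=3
After 11 (gather 3 zinc): shaft=3 zinc=3
After 12 (craft shaft): shaft=4 zinc=1
After 13 (consume 1 zinc): shaft=4
After 14 (consume 1 shaft): shaft=3
After 15 (gather 3 leather): leather=3 shaft=3
After 16 (gather 3 leather): leather=6 shaft=3
After 17 (gather 8 zinc): leather=6 shaft=3 zinc=8
After 18 (craft shaft): leather=6 shaft=4 zinc=6
After 19 (consume 3 zinc): leather=6 shaft=4 zinc=3
After 20 (gather 4 leather): leather=10 shaft=4 zinc=3
After 21 (gather 8 zinc): leather=10 shaft=4 zinc=11
After 22 (gather 8 leather): leather=18 shaft=4 zinc=11

Answer: leather=18 shaft=4 zinc=11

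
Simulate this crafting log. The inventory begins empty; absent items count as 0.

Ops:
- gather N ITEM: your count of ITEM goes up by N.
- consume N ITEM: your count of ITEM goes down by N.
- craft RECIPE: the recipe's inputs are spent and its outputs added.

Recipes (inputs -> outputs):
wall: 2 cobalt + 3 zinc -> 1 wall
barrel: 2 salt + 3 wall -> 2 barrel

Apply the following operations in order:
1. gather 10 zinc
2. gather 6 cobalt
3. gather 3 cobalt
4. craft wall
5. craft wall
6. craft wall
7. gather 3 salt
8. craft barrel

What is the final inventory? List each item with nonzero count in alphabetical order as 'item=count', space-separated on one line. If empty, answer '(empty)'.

Answer: barrel=2 cobalt=3 salt=1 zinc=1

Derivation:
After 1 (gather 10 zinc): zinc=10
After 2 (gather 6 cobalt): cobalt=6 zinc=10
After 3 (gather 3 cobalt): cobalt=9 zinc=10
After 4 (craft wall): cobalt=7 wall=1 zinc=7
After 5 (craft wall): cobalt=5 wall=2 zinc=4
After 6 (craft wall): cobalt=3 wall=3 zinc=1
After 7 (gather 3 salt): cobalt=3 salt=3 wall=3 zinc=1
After 8 (craft barrel): barrel=2 cobalt=3 salt=1 zinc=1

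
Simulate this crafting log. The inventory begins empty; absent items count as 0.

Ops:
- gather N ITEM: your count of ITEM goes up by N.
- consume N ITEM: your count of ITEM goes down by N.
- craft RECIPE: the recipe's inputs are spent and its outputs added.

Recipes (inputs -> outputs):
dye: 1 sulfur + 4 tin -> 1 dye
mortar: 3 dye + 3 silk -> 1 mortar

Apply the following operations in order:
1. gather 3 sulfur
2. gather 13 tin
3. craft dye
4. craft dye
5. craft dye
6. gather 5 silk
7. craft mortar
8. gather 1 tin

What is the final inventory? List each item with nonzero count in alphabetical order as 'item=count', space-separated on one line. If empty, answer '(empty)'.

After 1 (gather 3 sulfur): sulfur=3
After 2 (gather 13 tin): sulfur=3 tin=13
After 3 (craft dye): dye=1 sulfur=2 tin=9
After 4 (craft dye): dye=2 sulfur=1 tin=5
After 5 (craft dye): dye=3 tin=1
After 6 (gather 5 silk): dye=3 silk=5 tin=1
After 7 (craft mortar): mortar=1 silk=2 tin=1
After 8 (gather 1 tin): mortar=1 silk=2 tin=2

Answer: mortar=1 silk=2 tin=2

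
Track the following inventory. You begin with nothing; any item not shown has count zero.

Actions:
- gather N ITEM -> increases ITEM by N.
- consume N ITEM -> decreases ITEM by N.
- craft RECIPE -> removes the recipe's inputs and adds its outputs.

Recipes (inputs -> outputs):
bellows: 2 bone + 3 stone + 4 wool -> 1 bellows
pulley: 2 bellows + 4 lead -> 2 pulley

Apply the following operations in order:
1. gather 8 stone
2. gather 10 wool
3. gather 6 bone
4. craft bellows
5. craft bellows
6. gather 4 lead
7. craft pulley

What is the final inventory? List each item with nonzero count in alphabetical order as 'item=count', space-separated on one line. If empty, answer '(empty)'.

After 1 (gather 8 stone): stone=8
After 2 (gather 10 wool): stone=8 wool=10
After 3 (gather 6 bone): bone=6 stone=8 wool=10
After 4 (craft bellows): bellows=1 bone=4 stone=5 wool=6
After 5 (craft bellows): bellows=2 bone=2 stone=2 wool=2
After 6 (gather 4 lead): bellows=2 bone=2 lead=4 stone=2 wool=2
After 7 (craft pulley): bone=2 pulley=2 stone=2 wool=2

Answer: bone=2 pulley=2 stone=2 wool=2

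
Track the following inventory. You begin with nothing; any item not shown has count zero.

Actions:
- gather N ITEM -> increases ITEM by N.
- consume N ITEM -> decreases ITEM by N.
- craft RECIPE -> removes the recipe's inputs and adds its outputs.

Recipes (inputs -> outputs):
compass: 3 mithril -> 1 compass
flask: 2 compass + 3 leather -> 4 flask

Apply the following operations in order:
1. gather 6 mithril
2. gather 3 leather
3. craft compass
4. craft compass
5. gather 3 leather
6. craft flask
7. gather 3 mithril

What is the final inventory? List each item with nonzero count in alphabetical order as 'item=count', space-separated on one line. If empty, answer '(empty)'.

Answer: flask=4 leather=3 mithril=3

Derivation:
After 1 (gather 6 mithril): mithril=6
After 2 (gather 3 leather): leather=3 mithril=6
After 3 (craft compass): compass=1 leather=3 mithril=3
After 4 (craft compass): compass=2 leather=3
After 5 (gather 3 leather): compass=2 leather=6
After 6 (craft flask): flask=4 leather=3
After 7 (gather 3 mithril): flask=4 leather=3 mithril=3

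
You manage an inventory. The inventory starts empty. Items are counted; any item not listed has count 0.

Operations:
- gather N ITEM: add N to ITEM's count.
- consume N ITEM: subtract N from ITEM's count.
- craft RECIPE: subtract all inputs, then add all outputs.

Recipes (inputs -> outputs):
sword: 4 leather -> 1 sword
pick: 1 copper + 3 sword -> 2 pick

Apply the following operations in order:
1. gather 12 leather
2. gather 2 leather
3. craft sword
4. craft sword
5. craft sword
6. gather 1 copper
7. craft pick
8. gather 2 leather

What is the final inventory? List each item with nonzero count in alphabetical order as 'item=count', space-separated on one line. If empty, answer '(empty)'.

Answer: leather=4 pick=2

Derivation:
After 1 (gather 12 leather): leather=12
After 2 (gather 2 leather): leather=14
After 3 (craft sword): leather=10 sword=1
After 4 (craft sword): leather=6 sword=2
After 5 (craft sword): leather=2 sword=3
After 6 (gather 1 copper): copper=1 leather=2 sword=3
After 7 (craft pick): leather=2 pick=2
After 8 (gather 2 leather): leather=4 pick=2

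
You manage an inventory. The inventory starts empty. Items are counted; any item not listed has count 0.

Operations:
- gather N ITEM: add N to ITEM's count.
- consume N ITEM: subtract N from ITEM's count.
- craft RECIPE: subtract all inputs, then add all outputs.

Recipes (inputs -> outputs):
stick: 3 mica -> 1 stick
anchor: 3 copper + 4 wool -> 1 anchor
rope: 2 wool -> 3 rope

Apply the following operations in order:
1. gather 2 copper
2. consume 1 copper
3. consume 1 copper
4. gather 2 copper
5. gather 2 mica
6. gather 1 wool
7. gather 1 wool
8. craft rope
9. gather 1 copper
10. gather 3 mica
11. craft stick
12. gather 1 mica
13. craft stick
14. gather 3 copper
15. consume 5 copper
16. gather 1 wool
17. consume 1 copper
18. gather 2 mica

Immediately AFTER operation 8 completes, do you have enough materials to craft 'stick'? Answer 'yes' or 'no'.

After 1 (gather 2 copper): copper=2
After 2 (consume 1 copper): copper=1
After 3 (consume 1 copper): (empty)
After 4 (gather 2 copper): copper=2
After 5 (gather 2 mica): copper=2 mica=2
After 6 (gather 1 wool): copper=2 mica=2 wool=1
After 7 (gather 1 wool): copper=2 mica=2 wool=2
After 8 (craft rope): copper=2 mica=2 rope=3

Answer: no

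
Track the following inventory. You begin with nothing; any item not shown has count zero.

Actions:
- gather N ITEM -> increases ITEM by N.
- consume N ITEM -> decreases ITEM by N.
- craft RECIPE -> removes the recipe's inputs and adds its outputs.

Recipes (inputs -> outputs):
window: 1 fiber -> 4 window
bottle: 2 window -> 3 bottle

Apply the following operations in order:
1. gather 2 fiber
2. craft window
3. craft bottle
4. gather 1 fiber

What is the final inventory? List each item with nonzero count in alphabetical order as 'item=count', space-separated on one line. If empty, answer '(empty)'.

After 1 (gather 2 fiber): fiber=2
After 2 (craft window): fiber=1 window=4
After 3 (craft bottle): bottle=3 fiber=1 window=2
After 4 (gather 1 fiber): bottle=3 fiber=2 window=2

Answer: bottle=3 fiber=2 window=2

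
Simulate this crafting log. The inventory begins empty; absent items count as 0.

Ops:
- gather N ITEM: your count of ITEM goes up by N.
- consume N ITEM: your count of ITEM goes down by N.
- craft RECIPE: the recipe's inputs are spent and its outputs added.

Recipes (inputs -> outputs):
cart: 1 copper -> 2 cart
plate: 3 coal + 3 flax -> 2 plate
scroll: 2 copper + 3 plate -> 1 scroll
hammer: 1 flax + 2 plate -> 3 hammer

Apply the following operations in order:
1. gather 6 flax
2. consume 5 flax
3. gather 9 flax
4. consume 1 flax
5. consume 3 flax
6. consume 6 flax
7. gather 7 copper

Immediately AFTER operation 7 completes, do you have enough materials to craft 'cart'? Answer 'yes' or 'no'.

After 1 (gather 6 flax): flax=6
After 2 (consume 5 flax): flax=1
After 3 (gather 9 flax): flax=10
After 4 (consume 1 flax): flax=9
After 5 (consume 3 flax): flax=6
After 6 (consume 6 flax): (empty)
After 7 (gather 7 copper): copper=7

Answer: yes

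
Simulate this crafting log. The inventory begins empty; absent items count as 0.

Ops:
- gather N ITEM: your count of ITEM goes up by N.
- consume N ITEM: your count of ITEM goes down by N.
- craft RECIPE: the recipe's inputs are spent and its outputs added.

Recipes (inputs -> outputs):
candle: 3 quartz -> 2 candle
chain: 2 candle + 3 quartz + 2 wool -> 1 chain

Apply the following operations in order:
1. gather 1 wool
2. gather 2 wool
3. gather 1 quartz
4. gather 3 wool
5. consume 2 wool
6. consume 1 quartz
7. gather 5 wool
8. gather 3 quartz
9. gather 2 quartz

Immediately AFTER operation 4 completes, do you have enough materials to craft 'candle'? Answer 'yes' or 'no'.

After 1 (gather 1 wool): wool=1
After 2 (gather 2 wool): wool=3
After 3 (gather 1 quartz): quartz=1 wool=3
After 4 (gather 3 wool): quartz=1 wool=6

Answer: no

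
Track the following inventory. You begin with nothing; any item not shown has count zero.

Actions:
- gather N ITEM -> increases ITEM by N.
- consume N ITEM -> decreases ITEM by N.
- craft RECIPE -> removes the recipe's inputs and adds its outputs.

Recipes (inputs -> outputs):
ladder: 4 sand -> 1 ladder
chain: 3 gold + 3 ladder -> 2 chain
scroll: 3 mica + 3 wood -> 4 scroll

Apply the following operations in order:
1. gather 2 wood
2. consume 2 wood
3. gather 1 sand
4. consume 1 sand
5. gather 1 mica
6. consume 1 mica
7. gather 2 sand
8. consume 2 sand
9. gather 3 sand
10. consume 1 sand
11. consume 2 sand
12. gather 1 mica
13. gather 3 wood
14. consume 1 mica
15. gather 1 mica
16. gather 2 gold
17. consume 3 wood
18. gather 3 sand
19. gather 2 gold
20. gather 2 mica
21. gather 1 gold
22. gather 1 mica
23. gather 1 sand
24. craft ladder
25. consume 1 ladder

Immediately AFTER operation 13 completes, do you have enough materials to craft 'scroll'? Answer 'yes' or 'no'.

After 1 (gather 2 wood): wood=2
After 2 (consume 2 wood): (empty)
After 3 (gather 1 sand): sand=1
After 4 (consume 1 sand): (empty)
After 5 (gather 1 mica): mica=1
After 6 (consume 1 mica): (empty)
After 7 (gather 2 sand): sand=2
After 8 (consume 2 sand): (empty)
After 9 (gather 3 sand): sand=3
After 10 (consume 1 sand): sand=2
After 11 (consume 2 sand): (empty)
After 12 (gather 1 mica): mica=1
After 13 (gather 3 wood): mica=1 wood=3

Answer: no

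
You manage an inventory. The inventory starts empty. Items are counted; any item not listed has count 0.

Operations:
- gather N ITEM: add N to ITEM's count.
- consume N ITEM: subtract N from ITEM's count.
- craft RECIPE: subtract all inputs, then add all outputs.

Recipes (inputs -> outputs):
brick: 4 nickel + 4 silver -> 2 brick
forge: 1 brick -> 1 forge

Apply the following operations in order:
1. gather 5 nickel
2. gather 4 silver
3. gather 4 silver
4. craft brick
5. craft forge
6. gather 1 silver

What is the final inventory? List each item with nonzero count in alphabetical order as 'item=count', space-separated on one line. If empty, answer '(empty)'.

After 1 (gather 5 nickel): nickel=5
After 2 (gather 4 silver): nickel=5 silver=4
After 3 (gather 4 silver): nickel=5 silver=8
After 4 (craft brick): brick=2 nickel=1 silver=4
After 5 (craft forge): brick=1 forge=1 nickel=1 silver=4
After 6 (gather 1 silver): brick=1 forge=1 nickel=1 silver=5

Answer: brick=1 forge=1 nickel=1 silver=5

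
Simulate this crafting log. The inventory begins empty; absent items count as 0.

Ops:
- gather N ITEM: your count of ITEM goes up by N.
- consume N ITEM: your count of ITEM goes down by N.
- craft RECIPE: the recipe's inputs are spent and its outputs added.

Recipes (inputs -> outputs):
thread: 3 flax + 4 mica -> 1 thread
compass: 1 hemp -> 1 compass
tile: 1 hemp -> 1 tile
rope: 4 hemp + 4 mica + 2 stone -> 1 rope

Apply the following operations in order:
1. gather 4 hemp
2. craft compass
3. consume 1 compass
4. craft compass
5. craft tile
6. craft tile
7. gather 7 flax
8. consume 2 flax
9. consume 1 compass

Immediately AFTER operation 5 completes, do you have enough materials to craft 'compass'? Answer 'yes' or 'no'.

Answer: yes

Derivation:
After 1 (gather 4 hemp): hemp=4
After 2 (craft compass): compass=1 hemp=3
After 3 (consume 1 compass): hemp=3
After 4 (craft compass): compass=1 hemp=2
After 5 (craft tile): compass=1 hemp=1 tile=1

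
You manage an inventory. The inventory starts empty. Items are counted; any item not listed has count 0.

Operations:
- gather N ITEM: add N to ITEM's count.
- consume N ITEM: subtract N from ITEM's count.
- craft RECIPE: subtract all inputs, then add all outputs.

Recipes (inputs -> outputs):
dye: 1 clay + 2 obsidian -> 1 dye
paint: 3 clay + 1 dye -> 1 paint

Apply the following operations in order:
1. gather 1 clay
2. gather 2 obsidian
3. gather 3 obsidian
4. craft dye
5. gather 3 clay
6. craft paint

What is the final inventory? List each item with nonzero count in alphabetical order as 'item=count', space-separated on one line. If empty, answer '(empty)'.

Answer: obsidian=3 paint=1

Derivation:
After 1 (gather 1 clay): clay=1
After 2 (gather 2 obsidian): clay=1 obsidian=2
After 3 (gather 3 obsidian): clay=1 obsidian=5
After 4 (craft dye): dye=1 obsidian=3
After 5 (gather 3 clay): clay=3 dye=1 obsidian=3
After 6 (craft paint): obsidian=3 paint=1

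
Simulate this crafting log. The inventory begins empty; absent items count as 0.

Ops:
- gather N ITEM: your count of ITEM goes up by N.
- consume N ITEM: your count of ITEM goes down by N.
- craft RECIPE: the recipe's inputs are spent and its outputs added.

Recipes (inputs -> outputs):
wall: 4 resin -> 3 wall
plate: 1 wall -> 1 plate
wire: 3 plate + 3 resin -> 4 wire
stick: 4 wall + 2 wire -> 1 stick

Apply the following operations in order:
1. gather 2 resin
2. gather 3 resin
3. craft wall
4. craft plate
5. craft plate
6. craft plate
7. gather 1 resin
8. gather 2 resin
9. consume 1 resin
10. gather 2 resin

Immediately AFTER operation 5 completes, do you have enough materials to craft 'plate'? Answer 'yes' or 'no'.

After 1 (gather 2 resin): resin=2
After 2 (gather 3 resin): resin=5
After 3 (craft wall): resin=1 wall=3
After 4 (craft plate): plate=1 resin=1 wall=2
After 5 (craft plate): plate=2 resin=1 wall=1

Answer: yes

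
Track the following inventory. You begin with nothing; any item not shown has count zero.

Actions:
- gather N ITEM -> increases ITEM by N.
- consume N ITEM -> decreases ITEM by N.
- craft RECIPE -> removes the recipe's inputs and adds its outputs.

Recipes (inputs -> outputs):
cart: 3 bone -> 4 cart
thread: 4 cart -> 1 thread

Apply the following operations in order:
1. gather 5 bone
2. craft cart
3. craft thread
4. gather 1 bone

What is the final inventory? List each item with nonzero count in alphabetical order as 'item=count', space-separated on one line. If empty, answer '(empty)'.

Answer: bone=3 thread=1

Derivation:
After 1 (gather 5 bone): bone=5
After 2 (craft cart): bone=2 cart=4
After 3 (craft thread): bone=2 thread=1
After 4 (gather 1 bone): bone=3 thread=1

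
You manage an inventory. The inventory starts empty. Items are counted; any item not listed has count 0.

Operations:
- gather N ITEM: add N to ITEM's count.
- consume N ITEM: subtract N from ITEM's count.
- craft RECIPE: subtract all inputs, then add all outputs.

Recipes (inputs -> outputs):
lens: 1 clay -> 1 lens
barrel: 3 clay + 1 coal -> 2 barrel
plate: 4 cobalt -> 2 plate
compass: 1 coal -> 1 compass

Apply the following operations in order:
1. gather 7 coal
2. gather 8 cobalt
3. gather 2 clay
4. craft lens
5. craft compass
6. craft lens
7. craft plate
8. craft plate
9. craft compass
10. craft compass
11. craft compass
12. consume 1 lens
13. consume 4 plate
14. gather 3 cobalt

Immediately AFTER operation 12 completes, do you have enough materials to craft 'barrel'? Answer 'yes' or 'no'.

Answer: no

Derivation:
After 1 (gather 7 coal): coal=7
After 2 (gather 8 cobalt): coal=7 cobalt=8
After 3 (gather 2 clay): clay=2 coal=7 cobalt=8
After 4 (craft lens): clay=1 coal=7 cobalt=8 lens=1
After 5 (craft compass): clay=1 coal=6 cobalt=8 compass=1 lens=1
After 6 (craft lens): coal=6 cobalt=8 compass=1 lens=2
After 7 (craft plate): coal=6 cobalt=4 compass=1 lens=2 plate=2
After 8 (craft plate): coal=6 compass=1 lens=2 plate=4
After 9 (craft compass): coal=5 compass=2 lens=2 plate=4
After 10 (craft compass): coal=4 compass=3 lens=2 plate=4
After 11 (craft compass): coal=3 compass=4 lens=2 plate=4
After 12 (consume 1 lens): coal=3 compass=4 lens=1 plate=4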